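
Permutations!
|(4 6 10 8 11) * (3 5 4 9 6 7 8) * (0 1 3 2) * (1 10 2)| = 12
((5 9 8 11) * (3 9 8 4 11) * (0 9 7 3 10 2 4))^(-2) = (2 8 11)(4 10 5) = [0, 1, 8, 3, 10, 4, 6, 7, 11, 9, 5, 2]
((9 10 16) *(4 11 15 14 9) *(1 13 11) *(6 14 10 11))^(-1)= (1 4 16 10 15 11 9 14 6 13)= [0, 4, 2, 3, 16, 5, 13, 7, 8, 14, 15, 9, 12, 1, 6, 11, 10]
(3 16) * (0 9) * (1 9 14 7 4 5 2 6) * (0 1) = (0 14 7 4 5 2 6)(1 9)(3 16) = [14, 9, 6, 16, 5, 2, 0, 4, 8, 1, 10, 11, 12, 13, 7, 15, 3]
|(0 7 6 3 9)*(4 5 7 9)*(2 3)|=6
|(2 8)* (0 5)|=2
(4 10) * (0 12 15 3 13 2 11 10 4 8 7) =(0 12 15 3 13 2 11 10 8 7) =[12, 1, 11, 13, 4, 5, 6, 0, 7, 9, 8, 10, 15, 2, 14, 3]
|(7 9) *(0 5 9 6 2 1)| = 7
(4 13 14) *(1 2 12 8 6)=(1 2 12 8 6)(4 13 14)=[0, 2, 12, 3, 13, 5, 1, 7, 6, 9, 10, 11, 8, 14, 4]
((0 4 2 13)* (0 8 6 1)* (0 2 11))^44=(0 11 4)(1 6 8 13 2)=[11, 6, 1, 3, 0, 5, 8, 7, 13, 9, 10, 4, 12, 2]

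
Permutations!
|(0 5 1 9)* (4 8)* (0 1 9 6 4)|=|(0 5 9 1 6 4 8)|=7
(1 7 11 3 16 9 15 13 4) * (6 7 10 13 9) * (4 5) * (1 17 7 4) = (1 10 13 5)(3 16 6 4 17 7 11)(9 15) = [0, 10, 2, 16, 17, 1, 4, 11, 8, 15, 13, 3, 12, 5, 14, 9, 6, 7]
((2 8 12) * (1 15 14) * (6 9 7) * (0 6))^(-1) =[7, 14, 12, 3, 4, 5, 0, 9, 2, 6, 10, 11, 8, 13, 15, 1] =(0 7 9 6)(1 14 15)(2 12 8)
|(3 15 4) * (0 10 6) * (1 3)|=|(0 10 6)(1 3 15 4)|=12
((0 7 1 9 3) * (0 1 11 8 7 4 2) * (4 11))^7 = (0 11 8 7 4 2)(1 9 3) = [11, 9, 0, 1, 2, 5, 6, 4, 7, 3, 10, 8]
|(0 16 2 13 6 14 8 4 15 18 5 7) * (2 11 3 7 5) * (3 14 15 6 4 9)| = |(0 16 11 14 8 9 3 7)(2 13 4 6 15 18)| = 24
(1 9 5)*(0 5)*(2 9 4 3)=[5, 4, 9, 2, 3, 1, 6, 7, 8, 0]=(0 5 1 4 3 2 9)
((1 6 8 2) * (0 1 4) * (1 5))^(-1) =(0 4 2 8 6 1 5) =[4, 5, 8, 3, 2, 0, 1, 7, 6]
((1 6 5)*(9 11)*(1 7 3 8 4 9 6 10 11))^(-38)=(1 11 5 3 4)(6 7 8 9 10)=[0, 11, 2, 4, 1, 3, 7, 8, 9, 10, 6, 5]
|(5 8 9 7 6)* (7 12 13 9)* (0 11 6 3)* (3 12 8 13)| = 10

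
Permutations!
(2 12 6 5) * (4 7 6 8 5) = (2 12 8 5)(4 7 6) = [0, 1, 12, 3, 7, 2, 4, 6, 5, 9, 10, 11, 8]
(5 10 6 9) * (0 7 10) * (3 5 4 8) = (0 7 10 6 9 4 8 3 5) = [7, 1, 2, 5, 8, 0, 9, 10, 3, 4, 6]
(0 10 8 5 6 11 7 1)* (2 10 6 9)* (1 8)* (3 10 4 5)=[6, 0, 4, 10, 5, 9, 11, 8, 3, 2, 1, 7]=(0 6 11 7 8 3 10 1)(2 4 5 9)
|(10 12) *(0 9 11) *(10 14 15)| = 12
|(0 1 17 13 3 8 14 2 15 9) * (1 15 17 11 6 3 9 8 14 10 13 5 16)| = |(0 15 8 10 13 9)(1 11 6 3 14 2 17 5 16)| = 18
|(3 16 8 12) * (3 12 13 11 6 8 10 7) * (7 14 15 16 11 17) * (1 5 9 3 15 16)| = 33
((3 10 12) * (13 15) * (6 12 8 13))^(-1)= (3 12 6 15 13 8 10)= [0, 1, 2, 12, 4, 5, 15, 7, 10, 9, 3, 11, 6, 8, 14, 13]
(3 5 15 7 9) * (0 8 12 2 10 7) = (0 8 12 2 10 7 9 3 5 15) = [8, 1, 10, 5, 4, 15, 6, 9, 12, 3, 7, 11, 2, 13, 14, 0]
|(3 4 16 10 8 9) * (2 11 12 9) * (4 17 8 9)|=|(2 11 12 4 16 10 9 3 17 8)|=10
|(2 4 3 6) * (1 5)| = 4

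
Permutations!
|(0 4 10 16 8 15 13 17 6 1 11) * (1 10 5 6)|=12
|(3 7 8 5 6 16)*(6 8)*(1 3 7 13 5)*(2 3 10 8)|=|(1 10 8)(2 3 13 5)(6 16 7)|=12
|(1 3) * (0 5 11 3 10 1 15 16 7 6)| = 8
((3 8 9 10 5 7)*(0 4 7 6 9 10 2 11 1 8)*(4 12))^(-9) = (0 12 4 7 3)(1 11 2 9 6 5 10 8) = [12, 11, 9, 0, 7, 10, 5, 3, 1, 6, 8, 2, 4]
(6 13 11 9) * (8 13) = [0, 1, 2, 3, 4, 5, 8, 7, 13, 6, 10, 9, 12, 11] = (6 8 13 11 9)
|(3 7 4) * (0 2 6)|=3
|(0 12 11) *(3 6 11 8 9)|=7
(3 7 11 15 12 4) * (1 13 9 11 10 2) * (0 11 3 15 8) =[11, 13, 1, 7, 15, 5, 6, 10, 0, 3, 2, 8, 4, 9, 14, 12] =(0 11 8)(1 13 9 3 7 10 2)(4 15 12)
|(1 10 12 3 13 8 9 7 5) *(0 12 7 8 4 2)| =|(0 12 3 13 4 2)(1 10 7 5)(8 9)| =12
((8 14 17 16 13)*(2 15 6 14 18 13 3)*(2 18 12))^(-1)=[0, 1, 12, 16, 4, 5, 15, 7, 13, 9, 10, 11, 8, 18, 6, 2, 17, 14, 3]=(2 12 8 13 18 3 16 17 14 6 15)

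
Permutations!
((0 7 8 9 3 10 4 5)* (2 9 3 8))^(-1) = (0 5 4 10 3 8 9 2 7) = [5, 1, 7, 8, 10, 4, 6, 0, 9, 2, 3]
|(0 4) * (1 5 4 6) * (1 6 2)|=|(6)(0 2 1 5 4)|=5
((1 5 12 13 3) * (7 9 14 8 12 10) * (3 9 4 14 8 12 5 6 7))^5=(1 12 10 4 8 6 13 3 14 5 7 9)=[0, 12, 2, 14, 8, 7, 13, 9, 6, 1, 4, 11, 10, 3, 5]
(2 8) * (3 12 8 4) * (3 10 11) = [0, 1, 4, 12, 10, 5, 6, 7, 2, 9, 11, 3, 8] = (2 4 10 11 3 12 8)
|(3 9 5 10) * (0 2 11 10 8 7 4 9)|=5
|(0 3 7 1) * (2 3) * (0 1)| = |(0 2 3 7)| = 4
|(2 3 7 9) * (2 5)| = 5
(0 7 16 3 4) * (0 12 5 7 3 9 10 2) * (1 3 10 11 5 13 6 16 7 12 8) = [10, 3, 0, 4, 8, 12, 16, 7, 1, 11, 2, 5, 13, 6, 14, 15, 9] = (0 10 2)(1 3 4 8)(5 12 13 6 16 9 11)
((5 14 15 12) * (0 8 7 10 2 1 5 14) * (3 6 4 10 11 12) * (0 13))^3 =(0 11 15 4 1)(2 13 7 14 6)(3 10 5 8 12) =[11, 0, 13, 10, 1, 8, 2, 14, 12, 9, 5, 15, 3, 7, 6, 4]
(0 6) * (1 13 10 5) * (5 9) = [6, 13, 2, 3, 4, 1, 0, 7, 8, 5, 9, 11, 12, 10] = (0 6)(1 13 10 9 5)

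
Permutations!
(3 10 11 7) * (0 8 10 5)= (0 8 10 11 7 3 5)= [8, 1, 2, 5, 4, 0, 6, 3, 10, 9, 11, 7]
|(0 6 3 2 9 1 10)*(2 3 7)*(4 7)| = 8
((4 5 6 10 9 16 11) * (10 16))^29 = (4 11 16 6 5)(9 10) = [0, 1, 2, 3, 11, 4, 5, 7, 8, 10, 9, 16, 12, 13, 14, 15, 6]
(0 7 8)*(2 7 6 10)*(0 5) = (0 6 10 2 7 8 5) = [6, 1, 7, 3, 4, 0, 10, 8, 5, 9, 2]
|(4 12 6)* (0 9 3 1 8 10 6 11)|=10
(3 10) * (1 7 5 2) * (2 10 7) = [0, 2, 1, 7, 4, 10, 6, 5, 8, 9, 3] = (1 2)(3 7 5 10)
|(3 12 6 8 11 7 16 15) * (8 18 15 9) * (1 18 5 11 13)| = |(1 18 15 3 12 6 5 11 7 16 9 8 13)| = 13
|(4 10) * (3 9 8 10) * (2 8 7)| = 7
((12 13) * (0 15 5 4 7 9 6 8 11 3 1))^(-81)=[8, 6, 2, 9, 1, 3, 5, 0, 4, 15, 10, 7, 13, 12, 14, 11]=(0 8 4 1 6 5 3 9 15 11 7)(12 13)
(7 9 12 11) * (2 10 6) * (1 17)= (1 17)(2 10 6)(7 9 12 11)= [0, 17, 10, 3, 4, 5, 2, 9, 8, 12, 6, 7, 11, 13, 14, 15, 16, 1]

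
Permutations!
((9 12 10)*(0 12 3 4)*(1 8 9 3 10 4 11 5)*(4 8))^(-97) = (0 9 11 4 8 3 1 12 10 5) = [9, 12, 2, 1, 8, 0, 6, 7, 3, 11, 5, 4, 10]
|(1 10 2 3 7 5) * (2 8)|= 7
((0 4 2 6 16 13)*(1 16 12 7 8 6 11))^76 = (0 13 16 1 11 2 4) = [13, 11, 4, 3, 0, 5, 6, 7, 8, 9, 10, 2, 12, 16, 14, 15, 1]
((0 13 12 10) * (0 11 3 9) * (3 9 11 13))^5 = [3, 1, 2, 11, 4, 5, 6, 7, 8, 0, 12, 9, 13, 10] = (0 3 11 9)(10 12 13)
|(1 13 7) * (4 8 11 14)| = 12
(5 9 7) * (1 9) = (1 9 7 5) = [0, 9, 2, 3, 4, 1, 6, 5, 8, 7]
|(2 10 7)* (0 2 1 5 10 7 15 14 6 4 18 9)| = |(0 2 7 1 5 10 15 14 6 4 18 9)| = 12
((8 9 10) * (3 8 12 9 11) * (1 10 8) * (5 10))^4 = (1 9)(3 12)(5 8)(10 11) = [0, 9, 2, 12, 4, 8, 6, 7, 5, 1, 11, 10, 3]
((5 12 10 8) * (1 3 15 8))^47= [0, 12, 2, 10, 4, 15, 6, 7, 3, 9, 5, 11, 8, 13, 14, 1]= (1 12 8 3 10 5 15)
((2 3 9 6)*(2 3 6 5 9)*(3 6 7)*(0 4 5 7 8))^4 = [7, 1, 5, 4, 3, 2, 6, 0, 9, 8] = (0 7)(2 5)(3 4)(8 9)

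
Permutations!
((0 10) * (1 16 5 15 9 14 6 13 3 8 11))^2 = (1 5 9 6 3 11 16 15 14 13 8) = [0, 5, 2, 11, 4, 9, 3, 7, 1, 6, 10, 16, 12, 8, 13, 14, 15]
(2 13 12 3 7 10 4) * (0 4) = [4, 1, 13, 7, 2, 5, 6, 10, 8, 9, 0, 11, 3, 12] = (0 4 2 13 12 3 7 10)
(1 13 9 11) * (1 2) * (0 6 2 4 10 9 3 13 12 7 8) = (0 6 2 1 12 7 8)(3 13)(4 10 9 11) = [6, 12, 1, 13, 10, 5, 2, 8, 0, 11, 9, 4, 7, 3]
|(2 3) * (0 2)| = |(0 2 3)| = 3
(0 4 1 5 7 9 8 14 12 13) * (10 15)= (0 4 1 5 7 9 8 14 12 13)(10 15)= [4, 5, 2, 3, 1, 7, 6, 9, 14, 8, 15, 11, 13, 0, 12, 10]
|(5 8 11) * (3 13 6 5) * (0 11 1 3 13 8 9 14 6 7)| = |(0 11 13 7)(1 3 8)(5 9 14 6)| = 12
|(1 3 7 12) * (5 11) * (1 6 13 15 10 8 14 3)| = |(3 7 12 6 13 15 10 8 14)(5 11)| = 18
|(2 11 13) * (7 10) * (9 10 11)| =6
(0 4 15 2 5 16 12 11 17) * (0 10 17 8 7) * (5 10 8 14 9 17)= (0 4 15 2 10 5 16 12 11 14 9 17 8 7)= [4, 1, 10, 3, 15, 16, 6, 0, 7, 17, 5, 14, 11, 13, 9, 2, 12, 8]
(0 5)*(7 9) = (0 5)(7 9) = [5, 1, 2, 3, 4, 0, 6, 9, 8, 7]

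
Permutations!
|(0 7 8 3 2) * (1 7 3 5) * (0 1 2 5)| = 7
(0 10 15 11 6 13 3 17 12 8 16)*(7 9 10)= (0 7 9 10 15 11 6 13 3 17 12 8 16)= [7, 1, 2, 17, 4, 5, 13, 9, 16, 10, 15, 6, 8, 3, 14, 11, 0, 12]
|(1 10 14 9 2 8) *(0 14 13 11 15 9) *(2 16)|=|(0 14)(1 10 13 11 15 9 16 2 8)|=18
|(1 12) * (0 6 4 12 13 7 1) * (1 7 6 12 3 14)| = 6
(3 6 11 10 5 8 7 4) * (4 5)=[0, 1, 2, 6, 3, 8, 11, 5, 7, 9, 4, 10]=(3 6 11 10 4)(5 8 7)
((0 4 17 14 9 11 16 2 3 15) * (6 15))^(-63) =(0 14 16 6 4 9 2 15 17 11 3) =[14, 1, 15, 0, 9, 5, 4, 7, 8, 2, 10, 3, 12, 13, 16, 17, 6, 11]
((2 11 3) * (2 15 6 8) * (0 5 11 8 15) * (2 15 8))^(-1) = (0 3 11 5)(6 15 8) = [3, 1, 2, 11, 4, 0, 15, 7, 6, 9, 10, 5, 12, 13, 14, 8]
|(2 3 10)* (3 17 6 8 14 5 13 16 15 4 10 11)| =22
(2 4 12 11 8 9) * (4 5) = [0, 1, 5, 3, 12, 4, 6, 7, 9, 2, 10, 8, 11] = (2 5 4 12 11 8 9)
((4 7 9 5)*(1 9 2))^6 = (9) = [0, 1, 2, 3, 4, 5, 6, 7, 8, 9]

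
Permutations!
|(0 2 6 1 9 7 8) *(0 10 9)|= 4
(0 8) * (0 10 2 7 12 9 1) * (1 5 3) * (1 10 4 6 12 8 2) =(0 2 7 8 4 6 12 9 5 3 10 1) =[2, 0, 7, 10, 6, 3, 12, 8, 4, 5, 1, 11, 9]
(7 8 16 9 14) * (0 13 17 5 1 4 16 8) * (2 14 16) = (0 13 17 5 1 4 2 14 7)(9 16) = [13, 4, 14, 3, 2, 1, 6, 0, 8, 16, 10, 11, 12, 17, 7, 15, 9, 5]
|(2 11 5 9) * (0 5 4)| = 6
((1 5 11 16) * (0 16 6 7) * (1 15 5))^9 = [15, 1, 2, 3, 4, 6, 0, 16, 8, 9, 10, 7, 12, 13, 14, 11, 5] = (0 15 11 7 16 5 6)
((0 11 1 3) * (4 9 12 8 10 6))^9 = [11, 3, 2, 0, 8, 5, 12, 7, 4, 10, 9, 1, 6] = (0 11 1 3)(4 8)(6 12)(9 10)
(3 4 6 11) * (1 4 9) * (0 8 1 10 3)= (0 8 1 4 6 11)(3 9 10)= [8, 4, 2, 9, 6, 5, 11, 7, 1, 10, 3, 0]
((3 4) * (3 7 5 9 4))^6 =[0, 1, 2, 3, 5, 4, 6, 9, 8, 7] =(4 5)(7 9)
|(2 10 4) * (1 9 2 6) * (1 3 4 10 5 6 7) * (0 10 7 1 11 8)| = 35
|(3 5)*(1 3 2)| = |(1 3 5 2)| = 4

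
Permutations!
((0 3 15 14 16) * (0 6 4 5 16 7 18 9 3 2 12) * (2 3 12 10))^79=(0 12 9 18 7 14 15 3)(2 10)(4 6 16 5)=[12, 1, 10, 0, 6, 4, 16, 14, 8, 18, 2, 11, 9, 13, 15, 3, 5, 17, 7]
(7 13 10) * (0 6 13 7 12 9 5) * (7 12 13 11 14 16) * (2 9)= (0 6 11 14 16 7 12 2 9 5)(10 13)= [6, 1, 9, 3, 4, 0, 11, 12, 8, 5, 13, 14, 2, 10, 16, 15, 7]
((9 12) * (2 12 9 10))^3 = (12) = [0, 1, 2, 3, 4, 5, 6, 7, 8, 9, 10, 11, 12]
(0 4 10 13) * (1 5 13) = (0 4 10 1 5 13) = [4, 5, 2, 3, 10, 13, 6, 7, 8, 9, 1, 11, 12, 0]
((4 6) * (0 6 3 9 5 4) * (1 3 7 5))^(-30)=(9)=[0, 1, 2, 3, 4, 5, 6, 7, 8, 9]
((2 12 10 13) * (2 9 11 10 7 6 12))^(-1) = (6 7 12)(9 13 10 11) = [0, 1, 2, 3, 4, 5, 7, 12, 8, 13, 11, 9, 6, 10]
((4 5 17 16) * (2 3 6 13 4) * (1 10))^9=(1 10)(2 3 6 13 4 5 17 16)=[0, 10, 3, 6, 5, 17, 13, 7, 8, 9, 1, 11, 12, 4, 14, 15, 2, 16]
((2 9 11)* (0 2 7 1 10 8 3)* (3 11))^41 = [2, 10, 9, 0, 4, 5, 6, 1, 11, 3, 8, 7] = (0 2 9 3)(1 10 8 11 7)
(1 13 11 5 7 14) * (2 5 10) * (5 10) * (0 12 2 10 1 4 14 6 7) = (0 12 2 1 13 11 5)(4 14)(6 7) = [12, 13, 1, 3, 14, 0, 7, 6, 8, 9, 10, 5, 2, 11, 4]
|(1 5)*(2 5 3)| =|(1 3 2 5)| =4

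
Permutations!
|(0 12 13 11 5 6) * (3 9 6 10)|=|(0 12 13 11 5 10 3 9 6)|=9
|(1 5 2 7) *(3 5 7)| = |(1 7)(2 3 5)| = 6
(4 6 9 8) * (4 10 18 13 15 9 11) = (4 6 11)(8 10 18 13 15 9) = [0, 1, 2, 3, 6, 5, 11, 7, 10, 8, 18, 4, 12, 15, 14, 9, 16, 17, 13]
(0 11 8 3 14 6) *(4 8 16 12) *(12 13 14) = (0 11 16 13 14 6)(3 12 4 8) = [11, 1, 2, 12, 8, 5, 0, 7, 3, 9, 10, 16, 4, 14, 6, 15, 13]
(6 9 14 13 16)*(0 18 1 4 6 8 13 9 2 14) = [18, 4, 14, 3, 6, 5, 2, 7, 13, 0, 10, 11, 12, 16, 9, 15, 8, 17, 1] = (0 18 1 4 6 2 14 9)(8 13 16)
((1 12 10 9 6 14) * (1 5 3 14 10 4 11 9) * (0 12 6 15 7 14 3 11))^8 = (0 4 12)(1 10 6)(5 9 7)(11 15 14) = [4, 10, 2, 3, 12, 9, 1, 5, 8, 7, 6, 15, 0, 13, 11, 14]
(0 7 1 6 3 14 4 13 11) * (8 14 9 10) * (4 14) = [7, 6, 2, 9, 13, 5, 3, 1, 4, 10, 8, 0, 12, 11, 14] = (14)(0 7 1 6 3 9 10 8 4 13 11)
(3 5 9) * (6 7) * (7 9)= (3 5 7 6 9)= [0, 1, 2, 5, 4, 7, 9, 6, 8, 3]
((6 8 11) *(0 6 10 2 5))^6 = [5, 1, 10, 3, 4, 2, 0, 7, 6, 9, 11, 8] = (0 5 2 10 11 8 6)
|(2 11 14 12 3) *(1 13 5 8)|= |(1 13 5 8)(2 11 14 12 3)|= 20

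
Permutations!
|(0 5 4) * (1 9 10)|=|(0 5 4)(1 9 10)|=3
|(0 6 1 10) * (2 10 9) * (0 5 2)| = 12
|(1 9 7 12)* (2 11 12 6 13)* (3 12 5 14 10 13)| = |(1 9 7 6 3 12)(2 11 5 14 10 13)| = 6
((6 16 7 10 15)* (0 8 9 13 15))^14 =(0 6 8 16 9 7 13 10 15) =[6, 1, 2, 3, 4, 5, 8, 13, 16, 7, 15, 11, 12, 10, 14, 0, 9]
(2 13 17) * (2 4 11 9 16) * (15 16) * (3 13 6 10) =(2 6 10 3 13 17 4 11 9 15 16) =[0, 1, 6, 13, 11, 5, 10, 7, 8, 15, 3, 9, 12, 17, 14, 16, 2, 4]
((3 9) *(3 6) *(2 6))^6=(2 3)(6 9)=[0, 1, 3, 2, 4, 5, 9, 7, 8, 6]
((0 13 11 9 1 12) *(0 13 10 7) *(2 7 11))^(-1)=(0 7 2 13 12 1 9 11 10)=[7, 9, 13, 3, 4, 5, 6, 2, 8, 11, 0, 10, 1, 12]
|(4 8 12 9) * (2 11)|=4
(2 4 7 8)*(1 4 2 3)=[0, 4, 2, 1, 7, 5, 6, 8, 3]=(1 4 7 8 3)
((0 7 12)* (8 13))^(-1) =(0 12 7)(8 13) =[12, 1, 2, 3, 4, 5, 6, 0, 13, 9, 10, 11, 7, 8]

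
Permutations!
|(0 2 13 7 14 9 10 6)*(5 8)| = 8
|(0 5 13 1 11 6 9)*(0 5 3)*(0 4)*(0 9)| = 9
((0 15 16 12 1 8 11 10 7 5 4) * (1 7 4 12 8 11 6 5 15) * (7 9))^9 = (0 4 10 11 1)(5 12 9 7 15 16 8 6) = [4, 0, 2, 3, 10, 12, 5, 15, 6, 7, 11, 1, 9, 13, 14, 16, 8]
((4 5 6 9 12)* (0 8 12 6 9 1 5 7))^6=(0 8 12 4 7)(1 9)(5 6)=[8, 9, 2, 3, 7, 6, 5, 0, 12, 1, 10, 11, 4]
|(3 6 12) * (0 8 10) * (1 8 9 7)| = |(0 9 7 1 8 10)(3 6 12)| = 6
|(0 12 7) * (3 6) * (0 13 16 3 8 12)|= 7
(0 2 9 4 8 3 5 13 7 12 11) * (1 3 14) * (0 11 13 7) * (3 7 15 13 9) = (0 2 3 5 15 13)(1 7 12 9 4 8 14) = [2, 7, 3, 5, 8, 15, 6, 12, 14, 4, 10, 11, 9, 0, 1, 13]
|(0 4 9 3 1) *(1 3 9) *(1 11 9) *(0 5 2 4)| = 6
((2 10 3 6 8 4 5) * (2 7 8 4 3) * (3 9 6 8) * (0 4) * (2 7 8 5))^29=(0 6 9 8 5 3 7 10 2 4)=[6, 1, 4, 7, 0, 3, 9, 10, 5, 8, 2]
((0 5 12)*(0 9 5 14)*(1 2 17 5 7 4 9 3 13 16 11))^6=(1 13 5)(2 16 12)(3 17 11)=[0, 13, 16, 17, 4, 1, 6, 7, 8, 9, 10, 3, 2, 5, 14, 15, 12, 11]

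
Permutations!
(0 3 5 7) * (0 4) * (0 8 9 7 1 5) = [3, 5, 2, 0, 8, 1, 6, 4, 9, 7] = (0 3)(1 5)(4 8 9 7)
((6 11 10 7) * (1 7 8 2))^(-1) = (1 2 8 10 11 6 7) = [0, 2, 8, 3, 4, 5, 7, 1, 10, 9, 11, 6]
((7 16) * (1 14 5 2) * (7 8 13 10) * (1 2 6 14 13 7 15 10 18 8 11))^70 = (18)(5 6 14) = [0, 1, 2, 3, 4, 6, 14, 7, 8, 9, 10, 11, 12, 13, 5, 15, 16, 17, 18]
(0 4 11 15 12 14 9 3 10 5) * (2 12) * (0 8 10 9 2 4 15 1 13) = (0 15 4 11 1 13)(2 12 14)(3 9)(5 8 10) = [15, 13, 12, 9, 11, 8, 6, 7, 10, 3, 5, 1, 14, 0, 2, 4]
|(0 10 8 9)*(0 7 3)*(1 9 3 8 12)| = 8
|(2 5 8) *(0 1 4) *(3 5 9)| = |(0 1 4)(2 9 3 5 8)| = 15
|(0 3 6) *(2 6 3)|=|(0 2 6)|=3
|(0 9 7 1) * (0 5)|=|(0 9 7 1 5)|=5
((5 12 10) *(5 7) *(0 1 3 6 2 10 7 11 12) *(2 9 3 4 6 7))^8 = (12) = [0, 1, 2, 3, 4, 5, 6, 7, 8, 9, 10, 11, 12]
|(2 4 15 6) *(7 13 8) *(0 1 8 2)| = 9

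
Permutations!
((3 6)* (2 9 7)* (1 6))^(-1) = (1 3 6)(2 7 9) = [0, 3, 7, 6, 4, 5, 1, 9, 8, 2]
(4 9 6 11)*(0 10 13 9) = (0 10 13 9 6 11 4) = [10, 1, 2, 3, 0, 5, 11, 7, 8, 6, 13, 4, 12, 9]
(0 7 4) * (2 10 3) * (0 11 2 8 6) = (0 7 4 11 2 10 3 8 6) = [7, 1, 10, 8, 11, 5, 0, 4, 6, 9, 3, 2]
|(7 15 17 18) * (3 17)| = |(3 17 18 7 15)| = 5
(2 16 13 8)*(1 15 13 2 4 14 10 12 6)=(1 15 13 8 4 14 10 12 6)(2 16)=[0, 15, 16, 3, 14, 5, 1, 7, 4, 9, 12, 11, 6, 8, 10, 13, 2]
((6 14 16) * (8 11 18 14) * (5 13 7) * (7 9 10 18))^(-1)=[0, 1, 2, 3, 4, 7, 16, 11, 6, 13, 9, 8, 12, 5, 18, 15, 14, 17, 10]=(5 7 11 8 6 16 14 18 10 9 13)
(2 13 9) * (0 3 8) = (0 3 8)(2 13 9) = [3, 1, 13, 8, 4, 5, 6, 7, 0, 2, 10, 11, 12, 9]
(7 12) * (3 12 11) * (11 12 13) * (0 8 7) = (0 8 7 12)(3 13 11) = [8, 1, 2, 13, 4, 5, 6, 12, 7, 9, 10, 3, 0, 11]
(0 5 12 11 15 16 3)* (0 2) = [5, 1, 0, 2, 4, 12, 6, 7, 8, 9, 10, 15, 11, 13, 14, 16, 3] = (0 5 12 11 15 16 3 2)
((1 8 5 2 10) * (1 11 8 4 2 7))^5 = (1 8 2 7 11 4 5 10) = [0, 8, 7, 3, 5, 10, 6, 11, 2, 9, 1, 4]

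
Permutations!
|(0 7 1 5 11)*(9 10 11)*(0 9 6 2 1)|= 12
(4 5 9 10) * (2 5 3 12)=(2 5 9 10 4 3 12)=[0, 1, 5, 12, 3, 9, 6, 7, 8, 10, 4, 11, 2]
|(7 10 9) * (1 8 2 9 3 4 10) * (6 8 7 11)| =|(1 7)(2 9 11 6 8)(3 4 10)| =30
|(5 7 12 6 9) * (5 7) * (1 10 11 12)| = |(1 10 11 12 6 9 7)| = 7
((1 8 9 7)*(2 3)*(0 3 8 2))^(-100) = (9) = [0, 1, 2, 3, 4, 5, 6, 7, 8, 9]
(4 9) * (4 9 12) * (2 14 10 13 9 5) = (2 14 10 13 9 5)(4 12) = [0, 1, 14, 3, 12, 2, 6, 7, 8, 5, 13, 11, 4, 9, 10]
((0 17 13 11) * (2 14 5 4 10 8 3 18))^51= [11, 1, 4, 14, 3, 8, 6, 7, 2, 9, 18, 13, 12, 17, 10, 15, 16, 0, 5]= (0 11 13 17)(2 4 3 14 10 18 5 8)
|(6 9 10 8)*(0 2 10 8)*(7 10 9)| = 7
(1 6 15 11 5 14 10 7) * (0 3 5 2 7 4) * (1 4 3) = [1, 6, 7, 5, 0, 14, 15, 4, 8, 9, 3, 2, 12, 13, 10, 11] = (0 1 6 15 11 2 7 4)(3 5 14 10)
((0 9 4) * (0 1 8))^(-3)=(0 4 8 9 1)=[4, 0, 2, 3, 8, 5, 6, 7, 9, 1]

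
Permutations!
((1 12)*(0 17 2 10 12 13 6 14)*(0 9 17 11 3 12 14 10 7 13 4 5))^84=(2 10)(6 17)(7 14)(9 13)=[0, 1, 10, 3, 4, 5, 17, 14, 8, 13, 2, 11, 12, 9, 7, 15, 16, 6]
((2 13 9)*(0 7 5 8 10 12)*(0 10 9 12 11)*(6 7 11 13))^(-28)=(2 7 8)(5 9 6)(10 12 13)=[0, 1, 7, 3, 4, 9, 5, 8, 2, 6, 12, 11, 13, 10]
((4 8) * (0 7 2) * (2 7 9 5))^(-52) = (9) = [0, 1, 2, 3, 4, 5, 6, 7, 8, 9]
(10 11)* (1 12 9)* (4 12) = (1 4 12 9)(10 11) = [0, 4, 2, 3, 12, 5, 6, 7, 8, 1, 11, 10, 9]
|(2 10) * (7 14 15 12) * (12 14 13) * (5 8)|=|(2 10)(5 8)(7 13 12)(14 15)|=6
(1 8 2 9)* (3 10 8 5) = [0, 5, 9, 10, 4, 3, 6, 7, 2, 1, 8] = (1 5 3 10 8 2 9)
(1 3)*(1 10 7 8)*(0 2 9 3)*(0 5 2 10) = (0 10 7 8 1 5 2 9 3) = [10, 5, 9, 0, 4, 2, 6, 8, 1, 3, 7]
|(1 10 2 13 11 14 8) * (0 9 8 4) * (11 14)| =9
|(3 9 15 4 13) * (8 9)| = 6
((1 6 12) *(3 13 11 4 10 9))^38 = (1 12 6)(3 11 10)(4 9 13) = [0, 12, 2, 11, 9, 5, 1, 7, 8, 13, 3, 10, 6, 4]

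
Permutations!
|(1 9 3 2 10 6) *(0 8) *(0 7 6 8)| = |(1 9 3 2 10 8 7 6)| = 8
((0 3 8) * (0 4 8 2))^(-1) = [2, 1, 3, 0, 8, 5, 6, 7, 4] = (0 2 3)(4 8)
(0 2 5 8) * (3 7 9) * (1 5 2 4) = [4, 5, 2, 7, 1, 8, 6, 9, 0, 3] = (0 4 1 5 8)(3 7 9)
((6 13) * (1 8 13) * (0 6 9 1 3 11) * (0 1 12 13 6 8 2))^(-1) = [2, 11, 1, 6, 4, 5, 8, 7, 0, 13, 10, 3, 9, 12] = (0 2 1 11 3 6 8)(9 13 12)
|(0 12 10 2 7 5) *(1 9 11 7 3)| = 10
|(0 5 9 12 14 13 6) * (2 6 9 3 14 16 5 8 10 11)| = 42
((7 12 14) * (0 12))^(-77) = [7, 1, 2, 3, 4, 5, 6, 14, 8, 9, 10, 11, 0, 13, 12] = (0 7 14 12)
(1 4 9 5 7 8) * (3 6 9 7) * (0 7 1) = (0 7 8)(1 4)(3 6 9 5) = [7, 4, 2, 6, 1, 3, 9, 8, 0, 5]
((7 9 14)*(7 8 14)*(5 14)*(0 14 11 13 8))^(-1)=(0 14)(5 8 13 11)(7 9)=[14, 1, 2, 3, 4, 8, 6, 9, 13, 7, 10, 5, 12, 11, 0]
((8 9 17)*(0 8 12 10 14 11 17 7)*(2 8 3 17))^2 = (0 17 10 11 8 7 3 12 14 2 9) = [17, 1, 9, 12, 4, 5, 6, 3, 7, 0, 11, 8, 14, 13, 2, 15, 16, 10]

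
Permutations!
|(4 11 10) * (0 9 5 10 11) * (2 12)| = 10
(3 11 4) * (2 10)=(2 10)(3 11 4)=[0, 1, 10, 11, 3, 5, 6, 7, 8, 9, 2, 4]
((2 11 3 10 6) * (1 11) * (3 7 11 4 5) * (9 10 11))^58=[0, 6, 10, 4, 2, 1, 9, 3, 8, 11, 7, 5]=(1 6 9 11 5)(2 10 7 3 4)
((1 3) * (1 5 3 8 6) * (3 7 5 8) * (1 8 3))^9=[0, 1, 2, 3, 4, 7, 8, 5, 6]=(5 7)(6 8)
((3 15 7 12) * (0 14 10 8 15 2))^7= (0 3 7 8 14 2 12 15 10)= [3, 1, 12, 7, 4, 5, 6, 8, 14, 9, 0, 11, 15, 13, 2, 10]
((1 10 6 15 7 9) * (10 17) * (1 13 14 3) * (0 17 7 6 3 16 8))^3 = (0 3 9 16 17 1 13 8 10 7 14)(6 15) = [3, 13, 2, 9, 4, 5, 15, 14, 10, 16, 7, 11, 12, 8, 0, 6, 17, 1]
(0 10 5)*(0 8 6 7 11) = [10, 1, 2, 3, 4, 8, 7, 11, 6, 9, 5, 0] = (0 10 5 8 6 7 11)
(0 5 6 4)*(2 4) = (0 5 6 2 4) = [5, 1, 4, 3, 0, 6, 2]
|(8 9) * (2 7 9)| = |(2 7 9 8)| = 4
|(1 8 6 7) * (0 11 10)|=|(0 11 10)(1 8 6 7)|=12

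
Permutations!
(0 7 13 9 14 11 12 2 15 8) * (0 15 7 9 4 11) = (0 9 14)(2 7 13 4 11 12)(8 15) = [9, 1, 7, 3, 11, 5, 6, 13, 15, 14, 10, 12, 2, 4, 0, 8]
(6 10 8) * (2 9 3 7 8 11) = (2 9 3 7 8 6 10 11) = [0, 1, 9, 7, 4, 5, 10, 8, 6, 3, 11, 2]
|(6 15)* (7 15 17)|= 4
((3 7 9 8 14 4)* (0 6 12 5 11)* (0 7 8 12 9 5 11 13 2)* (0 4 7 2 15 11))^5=(0 6 9 12)(2 7)(3 13)(4 5)(8 15)(11 14)=[6, 1, 7, 13, 5, 4, 9, 2, 15, 12, 10, 14, 0, 3, 11, 8]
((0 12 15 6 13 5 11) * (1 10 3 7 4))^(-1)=(0 11 5 13 6 15 12)(1 4 7 3 10)=[11, 4, 2, 10, 7, 13, 15, 3, 8, 9, 1, 5, 0, 6, 14, 12]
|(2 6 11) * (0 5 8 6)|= 6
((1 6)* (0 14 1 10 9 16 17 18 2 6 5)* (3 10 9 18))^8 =(18) =[0, 1, 2, 3, 4, 5, 6, 7, 8, 9, 10, 11, 12, 13, 14, 15, 16, 17, 18]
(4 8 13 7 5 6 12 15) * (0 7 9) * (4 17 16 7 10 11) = (0 10 11 4 8 13 9)(5 6 12 15 17 16 7) = [10, 1, 2, 3, 8, 6, 12, 5, 13, 0, 11, 4, 15, 9, 14, 17, 7, 16]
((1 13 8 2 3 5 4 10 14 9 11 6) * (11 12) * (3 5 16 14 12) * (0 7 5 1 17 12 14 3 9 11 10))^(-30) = (17)(0 5)(1 8)(2 13)(4 7) = [5, 8, 13, 3, 7, 0, 6, 4, 1, 9, 10, 11, 12, 2, 14, 15, 16, 17]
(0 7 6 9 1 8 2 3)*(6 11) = [7, 8, 3, 0, 4, 5, 9, 11, 2, 1, 10, 6] = (0 7 11 6 9 1 8 2 3)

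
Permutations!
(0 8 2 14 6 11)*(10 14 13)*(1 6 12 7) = (0 8 2 13 10 14 12 7 1 6 11) = [8, 6, 13, 3, 4, 5, 11, 1, 2, 9, 14, 0, 7, 10, 12]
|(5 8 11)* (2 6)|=6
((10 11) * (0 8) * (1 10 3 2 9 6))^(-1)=(0 8)(1 6 9 2 3 11 10)=[8, 6, 3, 11, 4, 5, 9, 7, 0, 2, 1, 10]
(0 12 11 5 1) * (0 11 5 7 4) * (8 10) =(0 12 5 1 11 7 4)(8 10) =[12, 11, 2, 3, 0, 1, 6, 4, 10, 9, 8, 7, 5]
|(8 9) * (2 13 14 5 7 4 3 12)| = 8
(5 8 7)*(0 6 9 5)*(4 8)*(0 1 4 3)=(0 6 9 5 3)(1 4 8 7)=[6, 4, 2, 0, 8, 3, 9, 1, 7, 5]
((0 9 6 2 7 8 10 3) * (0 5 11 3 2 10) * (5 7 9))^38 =(0 11 7)(2 6)(3 8 5)(9 10) =[11, 1, 6, 8, 4, 3, 2, 0, 5, 10, 9, 7]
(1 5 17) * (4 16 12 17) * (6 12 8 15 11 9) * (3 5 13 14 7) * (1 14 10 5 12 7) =(1 13 10 5 4 16 8 15 11 9 6 7 3 12 17 14) =[0, 13, 2, 12, 16, 4, 7, 3, 15, 6, 5, 9, 17, 10, 1, 11, 8, 14]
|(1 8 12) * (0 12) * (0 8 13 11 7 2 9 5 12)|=|(1 13 11 7 2 9 5 12)|=8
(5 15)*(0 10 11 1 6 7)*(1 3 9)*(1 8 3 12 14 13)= [10, 6, 2, 9, 4, 15, 7, 0, 3, 8, 11, 12, 14, 1, 13, 5]= (0 10 11 12 14 13 1 6 7)(3 9 8)(5 15)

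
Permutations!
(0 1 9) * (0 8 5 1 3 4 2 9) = (0 3 4 2 9 8 5 1) = [3, 0, 9, 4, 2, 1, 6, 7, 5, 8]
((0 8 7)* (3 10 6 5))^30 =(3 6)(5 10) =[0, 1, 2, 6, 4, 10, 3, 7, 8, 9, 5]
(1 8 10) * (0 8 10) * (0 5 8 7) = (0 7)(1 10)(5 8) = [7, 10, 2, 3, 4, 8, 6, 0, 5, 9, 1]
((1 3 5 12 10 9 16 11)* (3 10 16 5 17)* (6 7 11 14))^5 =(1 16)(3 17)(5 7)(6 9)(10 14)(11 12) =[0, 16, 2, 17, 4, 7, 9, 5, 8, 6, 14, 12, 11, 13, 10, 15, 1, 3]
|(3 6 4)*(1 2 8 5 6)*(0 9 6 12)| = 10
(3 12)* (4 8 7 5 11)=(3 12)(4 8 7 5 11)=[0, 1, 2, 12, 8, 11, 6, 5, 7, 9, 10, 4, 3]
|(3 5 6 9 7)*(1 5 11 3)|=10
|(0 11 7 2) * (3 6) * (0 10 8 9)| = 14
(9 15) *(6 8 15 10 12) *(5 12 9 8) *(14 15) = (5 12 6)(8 14 15)(9 10) = [0, 1, 2, 3, 4, 12, 5, 7, 14, 10, 9, 11, 6, 13, 15, 8]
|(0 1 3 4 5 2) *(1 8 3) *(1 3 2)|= |(0 8 2)(1 3 4 5)|= 12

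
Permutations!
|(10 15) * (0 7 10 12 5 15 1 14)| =15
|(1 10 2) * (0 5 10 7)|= |(0 5 10 2 1 7)|= 6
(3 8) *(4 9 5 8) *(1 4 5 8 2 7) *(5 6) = (1 4 9 8 3 6 5 2 7) = [0, 4, 7, 6, 9, 2, 5, 1, 3, 8]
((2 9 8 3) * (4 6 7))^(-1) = [0, 1, 3, 8, 7, 5, 4, 6, 9, 2] = (2 3 8 9)(4 7 6)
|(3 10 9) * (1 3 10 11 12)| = 4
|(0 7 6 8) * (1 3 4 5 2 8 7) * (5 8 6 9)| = |(0 1 3 4 8)(2 6 7 9 5)| = 5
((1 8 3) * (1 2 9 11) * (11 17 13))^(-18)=(1 13 9 3)(2 8 11 17)=[0, 13, 8, 1, 4, 5, 6, 7, 11, 3, 10, 17, 12, 9, 14, 15, 16, 2]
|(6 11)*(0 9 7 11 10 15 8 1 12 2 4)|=|(0 9 7 11 6 10 15 8 1 12 2 4)|=12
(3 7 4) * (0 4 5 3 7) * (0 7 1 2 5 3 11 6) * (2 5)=(0 4 1 5 11 6)(3 7)=[4, 5, 2, 7, 1, 11, 0, 3, 8, 9, 10, 6]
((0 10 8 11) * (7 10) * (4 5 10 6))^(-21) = (0 4 8 7 5 11 6 10) = [4, 1, 2, 3, 8, 11, 10, 5, 7, 9, 0, 6]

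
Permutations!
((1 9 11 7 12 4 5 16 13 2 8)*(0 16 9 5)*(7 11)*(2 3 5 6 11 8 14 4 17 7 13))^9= (17)(0 4 14 2 16)(1 6 11 8)(3 5 9 13)= [4, 6, 16, 5, 14, 9, 11, 7, 1, 13, 10, 8, 12, 3, 2, 15, 0, 17]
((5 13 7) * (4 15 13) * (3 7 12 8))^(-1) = (3 8 12 13 15 4 5 7) = [0, 1, 2, 8, 5, 7, 6, 3, 12, 9, 10, 11, 13, 15, 14, 4]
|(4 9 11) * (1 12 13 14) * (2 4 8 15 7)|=28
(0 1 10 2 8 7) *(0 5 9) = (0 1 10 2 8 7 5 9) = [1, 10, 8, 3, 4, 9, 6, 5, 7, 0, 2]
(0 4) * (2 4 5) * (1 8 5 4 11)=(0 4)(1 8 5 2 11)=[4, 8, 11, 3, 0, 2, 6, 7, 5, 9, 10, 1]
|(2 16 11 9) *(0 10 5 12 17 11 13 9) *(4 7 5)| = |(0 10 4 7 5 12 17 11)(2 16 13 9)| = 8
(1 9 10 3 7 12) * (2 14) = (1 9 10 3 7 12)(2 14) = [0, 9, 14, 7, 4, 5, 6, 12, 8, 10, 3, 11, 1, 13, 2]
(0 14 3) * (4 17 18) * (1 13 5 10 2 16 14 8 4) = (0 8 4 17 18 1 13 5 10 2 16 14 3) = [8, 13, 16, 0, 17, 10, 6, 7, 4, 9, 2, 11, 12, 5, 3, 15, 14, 18, 1]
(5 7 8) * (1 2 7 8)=(1 2 7)(5 8)=[0, 2, 7, 3, 4, 8, 6, 1, 5]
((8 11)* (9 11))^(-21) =(11) =[0, 1, 2, 3, 4, 5, 6, 7, 8, 9, 10, 11]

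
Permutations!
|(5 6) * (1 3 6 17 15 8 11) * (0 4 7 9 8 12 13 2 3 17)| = 15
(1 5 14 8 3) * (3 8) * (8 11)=(1 5 14 3)(8 11)=[0, 5, 2, 1, 4, 14, 6, 7, 11, 9, 10, 8, 12, 13, 3]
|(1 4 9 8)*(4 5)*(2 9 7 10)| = |(1 5 4 7 10 2 9 8)| = 8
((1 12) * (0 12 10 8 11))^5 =(0 11 8 10 1 12) =[11, 12, 2, 3, 4, 5, 6, 7, 10, 9, 1, 8, 0]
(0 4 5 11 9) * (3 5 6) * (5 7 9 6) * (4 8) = (0 8 4 5 11 6 3 7 9) = [8, 1, 2, 7, 5, 11, 3, 9, 4, 0, 10, 6]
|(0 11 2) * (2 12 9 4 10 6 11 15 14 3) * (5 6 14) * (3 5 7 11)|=13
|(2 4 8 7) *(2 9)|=5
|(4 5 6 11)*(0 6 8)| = |(0 6 11 4 5 8)| = 6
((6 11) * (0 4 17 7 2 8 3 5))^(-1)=(0 5 3 8 2 7 17 4)(6 11)=[5, 1, 7, 8, 0, 3, 11, 17, 2, 9, 10, 6, 12, 13, 14, 15, 16, 4]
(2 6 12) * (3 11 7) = (2 6 12)(3 11 7) = [0, 1, 6, 11, 4, 5, 12, 3, 8, 9, 10, 7, 2]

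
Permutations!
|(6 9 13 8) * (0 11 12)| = |(0 11 12)(6 9 13 8)| = 12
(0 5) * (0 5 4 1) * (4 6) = (0 6 4 1) = [6, 0, 2, 3, 1, 5, 4]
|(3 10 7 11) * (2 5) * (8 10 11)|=6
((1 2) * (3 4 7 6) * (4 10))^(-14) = [0, 1, 2, 10, 7, 5, 3, 6, 8, 9, 4] = (3 10 4 7 6)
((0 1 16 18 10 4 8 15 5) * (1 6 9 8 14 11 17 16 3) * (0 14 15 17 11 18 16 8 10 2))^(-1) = (0 2 18 14 5 15 4 10 9 6)(1 3)(8 17) = [2, 3, 18, 1, 10, 15, 0, 7, 17, 6, 9, 11, 12, 13, 5, 4, 16, 8, 14]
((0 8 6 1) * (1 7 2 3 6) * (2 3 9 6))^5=(9)(0 1 8)=[1, 8, 2, 3, 4, 5, 6, 7, 0, 9]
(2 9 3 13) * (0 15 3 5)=(0 15 3 13 2 9 5)=[15, 1, 9, 13, 4, 0, 6, 7, 8, 5, 10, 11, 12, 2, 14, 3]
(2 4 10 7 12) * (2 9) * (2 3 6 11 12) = (2 4 10 7)(3 6 11 12 9) = [0, 1, 4, 6, 10, 5, 11, 2, 8, 3, 7, 12, 9]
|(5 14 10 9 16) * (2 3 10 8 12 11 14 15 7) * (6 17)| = 8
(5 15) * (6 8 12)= (5 15)(6 8 12)= [0, 1, 2, 3, 4, 15, 8, 7, 12, 9, 10, 11, 6, 13, 14, 5]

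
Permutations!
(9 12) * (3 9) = (3 9 12) = [0, 1, 2, 9, 4, 5, 6, 7, 8, 12, 10, 11, 3]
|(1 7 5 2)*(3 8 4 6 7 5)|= |(1 5 2)(3 8 4 6 7)|= 15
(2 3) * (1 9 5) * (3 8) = [0, 9, 8, 2, 4, 1, 6, 7, 3, 5] = (1 9 5)(2 8 3)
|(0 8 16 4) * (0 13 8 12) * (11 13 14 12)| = 8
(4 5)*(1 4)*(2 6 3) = (1 4 5)(2 6 3) = [0, 4, 6, 2, 5, 1, 3]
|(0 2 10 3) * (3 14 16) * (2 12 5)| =8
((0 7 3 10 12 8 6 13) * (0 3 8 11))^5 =(0 3 7 10 8 12 6 11 13) =[3, 1, 2, 7, 4, 5, 11, 10, 12, 9, 8, 13, 6, 0]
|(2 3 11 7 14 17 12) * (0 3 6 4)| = 10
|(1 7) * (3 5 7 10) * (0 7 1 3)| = |(0 7 3 5 1 10)| = 6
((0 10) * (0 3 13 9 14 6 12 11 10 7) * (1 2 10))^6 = (1 14 10 12 13)(2 6 3 11 9) = [0, 14, 6, 11, 4, 5, 3, 7, 8, 2, 12, 9, 13, 1, 10]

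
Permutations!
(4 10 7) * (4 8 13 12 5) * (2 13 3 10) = (2 13 12 5 4)(3 10 7 8) = [0, 1, 13, 10, 2, 4, 6, 8, 3, 9, 7, 11, 5, 12]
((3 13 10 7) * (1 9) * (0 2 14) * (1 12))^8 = (0 14 2)(1 12 9) = [14, 12, 0, 3, 4, 5, 6, 7, 8, 1, 10, 11, 9, 13, 2]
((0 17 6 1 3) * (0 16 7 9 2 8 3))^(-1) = [1, 6, 9, 8, 4, 5, 17, 16, 2, 7, 10, 11, 12, 13, 14, 15, 3, 0] = (0 1 6 17)(2 9 7 16 3 8)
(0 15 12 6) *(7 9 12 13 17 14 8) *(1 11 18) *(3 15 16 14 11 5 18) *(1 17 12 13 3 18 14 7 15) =(0 16 7 9 13 12 6)(1 5 14 8 15 3)(11 18 17) =[16, 5, 2, 1, 4, 14, 0, 9, 15, 13, 10, 18, 6, 12, 8, 3, 7, 11, 17]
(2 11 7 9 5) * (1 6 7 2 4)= [0, 6, 11, 3, 1, 4, 7, 9, 8, 5, 10, 2]= (1 6 7 9 5 4)(2 11)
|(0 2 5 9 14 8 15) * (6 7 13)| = |(0 2 5 9 14 8 15)(6 7 13)| = 21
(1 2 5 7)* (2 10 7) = (1 10 7)(2 5) = [0, 10, 5, 3, 4, 2, 6, 1, 8, 9, 7]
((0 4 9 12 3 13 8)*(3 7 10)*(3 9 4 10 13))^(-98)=(13)=[0, 1, 2, 3, 4, 5, 6, 7, 8, 9, 10, 11, 12, 13]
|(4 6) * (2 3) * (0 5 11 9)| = 4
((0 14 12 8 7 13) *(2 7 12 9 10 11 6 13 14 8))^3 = (0 2 9 6 8 7 10 13 12 14 11) = [2, 1, 9, 3, 4, 5, 8, 10, 7, 6, 13, 0, 14, 12, 11]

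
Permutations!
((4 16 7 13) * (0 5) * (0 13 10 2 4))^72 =(2 16 10 4 7) =[0, 1, 16, 3, 7, 5, 6, 2, 8, 9, 4, 11, 12, 13, 14, 15, 10]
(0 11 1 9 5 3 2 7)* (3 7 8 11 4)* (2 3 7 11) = (0 4 7)(1 9 5 11)(2 8) = [4, 9, 8, 3, 7, 11, 6, 0, 2, 5, 10, 1]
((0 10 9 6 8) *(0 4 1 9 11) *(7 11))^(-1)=(0 11 7 10)(1 4 8 6 9)=[11, 4, 2, 3, 8, 5, 9, 10, 6, 1, 0, 7]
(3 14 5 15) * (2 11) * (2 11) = (3 14 5 15) = [0, 1, 2, 14, 4, 15, 6, 7, 8, 9, 10, 11, 12, 13, 5, 3]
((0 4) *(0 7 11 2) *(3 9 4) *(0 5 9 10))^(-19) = [10, 1, 11, 0, 9, 2, 6, 4, 8, 5, 3, 7] = (0 10 3)(2 11 7 4 9 5)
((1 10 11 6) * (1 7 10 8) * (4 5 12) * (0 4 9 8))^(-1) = [1, 8, 2, 3, 0, 4, 11, 6, 9, 12, 7, 10, 5] = (0 1 8 9 12 5 4)(6 11 10 7)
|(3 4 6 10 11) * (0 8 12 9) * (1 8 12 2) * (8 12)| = 30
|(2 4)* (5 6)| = |(2 4)(5 6)| = 2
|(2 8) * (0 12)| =|(0 12)(2 8)| =2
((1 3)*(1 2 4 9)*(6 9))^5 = (1 9 6 4 2 3) = [0, 9, 3, 1, 2, 5, 4, 7, 8, 6]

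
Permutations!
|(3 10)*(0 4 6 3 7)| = |(0 4 6 3 10 7)| = 6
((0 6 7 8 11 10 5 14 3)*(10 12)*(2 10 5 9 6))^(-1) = [3, 1, 0, 14, 4, 12, 9, 6, 7, 10, 2, 8, 11, 13, 5] = (0 3 14 5 12 11 8 7 6 9 10 2)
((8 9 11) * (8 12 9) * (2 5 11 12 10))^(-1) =(2 10 11 5)(9 12) =[0, 1, 10, 3, 4, 2, 6, 7, 8, 12, 11, 5, 9]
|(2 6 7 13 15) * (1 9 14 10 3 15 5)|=|(1 9 14 10 3 15 2 6 7 13 5)|=11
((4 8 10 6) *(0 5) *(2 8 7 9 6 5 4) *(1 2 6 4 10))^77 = (0 5 10)(1 8 2)(4 9 7) = [5, 8, 1, 3, 9, 10, 6, 4, 2, 7, 0]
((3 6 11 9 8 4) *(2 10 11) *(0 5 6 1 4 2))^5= (11)(0 6 5)(1 3 4)= [6, 3, 2, 4, 1, 0, 5, 7, 8, 9, 10, 11]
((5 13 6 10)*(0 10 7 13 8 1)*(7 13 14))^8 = (14)(0 8 10 1 5) = [8, 5, 2, 3, 4, 0, 6, 7, 10, 9, 1, 11, 12, 13, 14]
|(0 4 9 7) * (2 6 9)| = |(0 4 2 6 9 7)| = 6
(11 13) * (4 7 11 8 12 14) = [0, 1, 2, 3, 7, 5, 6, 11, 12, 9, 10, 13, 14, 8, 4] = (4 7 11 13 8 12 14)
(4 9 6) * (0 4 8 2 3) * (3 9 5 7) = [4, 1, 9, 0, 5, 7, 8, 3, 2, 6] = (0 4 5 7 3)(2 9 6 8)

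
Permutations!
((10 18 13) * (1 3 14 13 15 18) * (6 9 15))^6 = [0, 3, 2, 14, 4, 5, 15, 7, 8, 18, 1, 11, 12, 10, 13, 6, 16, 17, 9] = (1 3 14 13 10)(6 15)(9 18)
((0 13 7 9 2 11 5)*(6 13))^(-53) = (0 7 11 6 9 5 13 2) = [7, 1, 0, 3, 4, 13, 9, 11, 8, 5, 10, 6, 12, 2]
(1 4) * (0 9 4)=[9, 0, 2, 3, 1, 5, 6, 7, 8, 4]=(0 9 4 1)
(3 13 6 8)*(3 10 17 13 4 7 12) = [0, 1, 2, 4, 7, 5, 8, 12, 10, 9, 17, 11, 3, 6, 14, 15, 16, 13] = (3 4 7 12)(6 8 10 17 13)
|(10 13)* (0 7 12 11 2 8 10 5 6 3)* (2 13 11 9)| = |(0 7 12 9 2 8 10 11 13 5 6 3)| = 12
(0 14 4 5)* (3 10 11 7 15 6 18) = [14, 1, 2, 10, 5, 0, 18, 15, 8, 9, 11, 7, 12, 13, 4, 6, 16, 17, 3] = (0 14 4 5)(3 10 11 7 15 6 18)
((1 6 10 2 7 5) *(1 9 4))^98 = [0, 10, 5, 3, 6, 4, 2, 9, 8, 1, 7] = (1 10 7 9)(2 5 4 6)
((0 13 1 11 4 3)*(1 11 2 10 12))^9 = (0 3 4 11 13)(1 2 10 12) = [3, 2, 10, 4, 11, 5, 6, 7, 8, 9, 12, 13, 1, 0]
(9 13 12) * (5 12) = [0, 1, 2, 3, 4, 12, 6, 7, 8, 13, 10, 11, 9, 5] = (5 12 9 13)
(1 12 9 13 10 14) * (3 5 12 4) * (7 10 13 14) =(1 4 3 5 12 9 14)(7 10) =[0, 4, 2, 5, 3, 12, 6, 10, 8, 14, 7, 11, 9, 13, 1]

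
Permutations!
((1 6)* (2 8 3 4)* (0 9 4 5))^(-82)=(0 4 8 5 9 2 3)=[4, 1, 3, 0, 8, 9, 6, 7, 5, 2]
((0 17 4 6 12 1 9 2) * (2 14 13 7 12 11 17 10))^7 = (0 10 2)(1 9 14 13 7 12)(4 17 11 6) = [10, 9, 0, 3, 17, 5, 4, 12, 8, 14, 2, 6, 1, 7, 13, 15, 16, 11]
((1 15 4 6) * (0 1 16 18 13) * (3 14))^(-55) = (0 1 15 4 6 16 18 13)(3 14) = [1, 15, 2, 14, 6, 5, 16, 7, 8, 9, 10, 11, 12, 0, 3, 4, 18, 17, 13]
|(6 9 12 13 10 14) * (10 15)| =7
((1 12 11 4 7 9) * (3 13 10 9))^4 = [0, 7, 2, 1, 10, 5, 6, 9, 8, 4, 11, 13, 3, 12] = (1 7 9 4 10 11 13 12 3)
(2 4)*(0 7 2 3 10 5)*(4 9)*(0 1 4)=(0 7 2 9)(1 4 3 10 5)=[7, 4, 9, 10, 3, 1, 6, 2, 8, 0, 5]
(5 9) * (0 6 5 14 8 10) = (0 6 5 9 14 8 10) = [6, 1, 2, 3, 4, 9, 5, 7, 10, 14, 0, 11, 12, 13, 8]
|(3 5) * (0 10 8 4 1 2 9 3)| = 9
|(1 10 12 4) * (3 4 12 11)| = |(12)(1 10 11 3 4)| = 5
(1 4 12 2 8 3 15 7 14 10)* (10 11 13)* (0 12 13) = (0 12 2 8 3 15 7 14 11)(1 4 13 10) = [12, 4, 8, 15, 13, 5, 6, 14, 3, 9, 1, 0, 2, 10, 11, 7]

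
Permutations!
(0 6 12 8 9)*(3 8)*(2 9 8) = (0 6 12 3 2 9) = [6, 1, 9, 2, 4, 5, 12, 7, 8, 0, 10, 11, 3]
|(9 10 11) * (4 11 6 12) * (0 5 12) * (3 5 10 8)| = 21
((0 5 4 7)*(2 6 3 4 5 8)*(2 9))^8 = (9) = [0, 1, 2, 3, 4, 5, 6, 7, 8, 9]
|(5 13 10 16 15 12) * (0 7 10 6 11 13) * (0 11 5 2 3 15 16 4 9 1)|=|(16)(0 7 10 4 9 1)(2 3 15 12)(5 11 13 6)|=12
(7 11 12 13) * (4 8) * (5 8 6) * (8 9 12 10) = (4 6 5 9 12 13 7 11 10 8) = [0, 1, 2, 3, 6, 9, 5, 11, 4, 12, 8, 10, 13, 7]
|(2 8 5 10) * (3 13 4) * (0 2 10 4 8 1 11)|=20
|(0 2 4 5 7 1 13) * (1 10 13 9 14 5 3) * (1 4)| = 18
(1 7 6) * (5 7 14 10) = (1 14 10 5 7 6) = [0, 14, 2, 3, 4, 7, 1, 6, 8, 9, 5, 11, 12, 13, 10]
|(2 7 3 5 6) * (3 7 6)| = 2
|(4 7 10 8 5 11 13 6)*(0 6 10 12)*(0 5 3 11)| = |(0 6 4 7 12 5)(3 11 13 10 8)| = 30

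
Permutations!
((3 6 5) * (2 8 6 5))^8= (2 6 8)= [0, 1, 6, 3, 4, 5, 8, 7, 2]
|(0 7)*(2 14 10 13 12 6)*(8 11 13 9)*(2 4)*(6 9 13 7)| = 12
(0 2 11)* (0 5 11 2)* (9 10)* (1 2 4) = (1 2 4)(5 11)(9 10) = [0, 2, 4, 3, 1, 11, 6, 7, 8, 10, 9, 5]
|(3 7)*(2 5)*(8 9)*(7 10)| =|(2 5)(3 10 7)(8 9)| =6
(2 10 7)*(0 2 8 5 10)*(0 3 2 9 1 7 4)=[9, 7, 3, 2, 0, 10, 6, 8, 5, 1, 4]=(0 9 1 7 8 5 10 4)(2 3)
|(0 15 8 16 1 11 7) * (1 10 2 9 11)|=|(0 15 8 16 10 2 9 11 7)|=9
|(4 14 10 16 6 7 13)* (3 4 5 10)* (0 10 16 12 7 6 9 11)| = 9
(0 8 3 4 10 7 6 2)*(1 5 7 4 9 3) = (0 8 1 5 7 6 2)(3 9)(4 10) = [8, 5, 0, 9, 10, 7, 2, 6, 1, 3, 4]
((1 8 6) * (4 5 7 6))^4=(1 7 4)(5 8 6)=[0, 7, 2, 3, 1, 8, 5, 4, 6]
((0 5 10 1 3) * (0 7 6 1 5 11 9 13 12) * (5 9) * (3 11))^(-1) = [12, 6, 2, 0, 4, 11, 7, 3, 8, 10, 5, 1, 13, 9] = (0 12 13 9 10 5 11 1 6 7 3)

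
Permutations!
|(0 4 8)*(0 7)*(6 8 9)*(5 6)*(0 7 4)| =5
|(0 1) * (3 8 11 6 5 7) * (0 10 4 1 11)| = |(0 11 6 5 7 3 8)(1 10 4)| = 21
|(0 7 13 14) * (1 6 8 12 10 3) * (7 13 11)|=6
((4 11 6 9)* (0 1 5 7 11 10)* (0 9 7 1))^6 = (11) = [0, 1, 2, 3, 4, 5, 6, 7, 8, 9, 10, 11]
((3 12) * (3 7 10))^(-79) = (3 12 7 10) = [0, 1, 2, 12, 4, 5, 6, 10, 8, 9, 3, 11, 7]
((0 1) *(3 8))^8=(8)=[0, 1, 2, 3, 4, 5, 6, 7, 8]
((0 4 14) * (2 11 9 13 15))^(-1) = (0 14 4)(2 15 13 9 11) = [14, 1, 15, 3, 0, 5, 6, 7, 8, 11, 10, 2, 12, 9, 4, 13]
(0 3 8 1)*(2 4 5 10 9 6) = (0 3 8 1)(2 4 5 10 9 6) = [3, 0, 4, 8, 5, 10, 2, 7, 1, 6, 9]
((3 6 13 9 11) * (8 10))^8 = (3 9 6 11 13) = [0, 1, 2, 9, 4, 5, 11, 7, 8, 6, 10, 13, 12, 3]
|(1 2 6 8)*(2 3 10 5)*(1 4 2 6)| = 8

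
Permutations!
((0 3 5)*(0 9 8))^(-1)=(0 8 9 5 3)=[8, 1, 2, 0, 4, 3, 6, 7, 9, 5]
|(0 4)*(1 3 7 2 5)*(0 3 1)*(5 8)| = |(0 4 3 7 2 8 5)| = 7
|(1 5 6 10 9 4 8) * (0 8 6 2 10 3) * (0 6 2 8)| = |(1 5 8)(2 10 9 4)(3 6)| = 12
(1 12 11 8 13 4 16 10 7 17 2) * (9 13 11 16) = [0, 12, 1, 3, 9, 5, 6, 17, 11, 13, 7, 8, 16, 4, 14, 15, 10, 2] = (1 12 16 10 7 17 2)(4 9 13)(8 11)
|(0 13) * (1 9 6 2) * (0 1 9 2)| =|(0 13 1 2 9 6)| =6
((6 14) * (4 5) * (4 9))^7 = (4 5 9)(6 14) = [0, 1, 2, 3, 5, 9, 14, 7, 8, 4, 10, 11, 12, 13, 6]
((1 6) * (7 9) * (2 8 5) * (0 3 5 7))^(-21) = (9)(1 6) = [0, 6, 2, 3, 4, 5, 1, 7, 8, 9]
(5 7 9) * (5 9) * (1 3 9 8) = (1 3 9 8)(5 7) = [0, 3, 2, 9, 4, 7, 6, 5, 1, 8]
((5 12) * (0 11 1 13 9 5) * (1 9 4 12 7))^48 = [5, 12, 2, 3, 11, 13, 6, 4, 8, 1, 10, 7, 9, 0] = (0 5 13)(1 12 9)(4 11 7)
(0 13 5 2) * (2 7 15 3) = (0 13 5 7 15 3 2) = [13, 1, 0, 2, 4, 7, 6, 15, 8, 9, 10, 11, 12, 5, 14, 3]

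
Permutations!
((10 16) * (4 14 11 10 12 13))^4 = [0, 1, 2, 3, 16, 5, 6, 7, 8, 9, 4, 13, 11, 10, 12, 15, 14] = (4 16 14 12 11 13 10)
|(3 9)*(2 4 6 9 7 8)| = 7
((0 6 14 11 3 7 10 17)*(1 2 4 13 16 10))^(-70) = (0 4 11 10 1 6 13 3 17 2 14 16 7) = [4, 6, 14, 17, 11, 5, 13, 0, 8, 9, 1, 10, 12, 3, 16, 15, 7, 2]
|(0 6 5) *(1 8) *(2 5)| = |(0 6 2 5)(1 8)| = 4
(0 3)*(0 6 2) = (0 3 6 2) = [3, 1, 0, 6, 4, 5, 2]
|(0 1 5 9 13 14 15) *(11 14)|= 8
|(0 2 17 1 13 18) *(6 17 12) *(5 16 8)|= |(0 2 12 6 17 1 13 18)(5 16 8)|= 24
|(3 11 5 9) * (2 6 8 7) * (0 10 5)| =12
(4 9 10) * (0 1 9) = (0 1 9 10 4) = [1, 9, 2, 3, 0, 5, 6, 7, 8, 10, 4]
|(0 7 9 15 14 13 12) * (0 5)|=|(0 7 9 15 14 13 12 5)|=8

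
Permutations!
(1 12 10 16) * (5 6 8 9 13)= (1 12 10 16)(5 6 8 9 13)= [0, 12, 2, 3, 4, 6, 8, 7, 9, 13, 16, 11, 10, 5, 14, 15, 1]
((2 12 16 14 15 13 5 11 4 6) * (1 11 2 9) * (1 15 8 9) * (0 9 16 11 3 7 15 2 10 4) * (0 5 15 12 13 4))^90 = (16)(0 6 5 15 12 2 3)(1 10 4 11 13 7 9) = [6, 10, 3, 0, 11, 15, 5, 9, 8, 1, 4, 13, 2, 7, 14, 12, 16]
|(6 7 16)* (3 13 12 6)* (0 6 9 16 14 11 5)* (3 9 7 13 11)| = |(0 6 13 12 7 14 3 11 5)(9 16)| = 18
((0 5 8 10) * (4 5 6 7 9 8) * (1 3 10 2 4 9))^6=(10)(2 4 5 9 8)=[0, 1, 4, 3, 5, 9, 6, 7, 2, 8, 10]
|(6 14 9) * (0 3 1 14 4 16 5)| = 9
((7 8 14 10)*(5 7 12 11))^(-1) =(5 11 12 10 14 8 7) =[0, 1, 2, 3, 4, 11, 6, 5, 7, 9, 14, 12, 10, 13, 8]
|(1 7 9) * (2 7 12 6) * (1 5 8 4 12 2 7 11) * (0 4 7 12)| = 12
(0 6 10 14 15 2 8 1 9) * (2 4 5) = [6, 9, 8, 3, 5, 2, 10, 7, 1, 0, 14, 11, 12, 13, 15, 4] = (0 6 10 14 15 4 5 2 8 1 9)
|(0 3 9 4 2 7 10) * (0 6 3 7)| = 8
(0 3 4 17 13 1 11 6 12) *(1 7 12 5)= (0 3 4 17 13 7 12)(1 11 6 5)= [3, 11, 2, 4, 17, 1, 5, 12, 8, 9, 10, 6, 0, 7, 14, 15, 16, 13]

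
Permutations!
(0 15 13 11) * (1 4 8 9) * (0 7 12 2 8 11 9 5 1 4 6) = (0 15 13 9 4 11 7 12 2 8 5 1 6) = [15, 6, 8, 3, 11, 1, 0, 12, 5, 4, 10, 7, 2, 9, 14, 13]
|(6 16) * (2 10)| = 2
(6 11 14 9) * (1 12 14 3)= (1 12 14 9 6 11 3)= [0, 12, 2, 1, 4, 5, 11, 7, 8, 6, 10, 3, 14, 13, 9]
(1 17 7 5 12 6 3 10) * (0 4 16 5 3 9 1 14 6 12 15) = (0 4 16 5 15)(1 17 7 3 10 14 6 9) = [4, 17, 2, 10, 16, 15, 9, 3, 8, 1, 14, 11, 12, 13, 6, 0, 5, 7]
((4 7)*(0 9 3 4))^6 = (0 9 3 4 7) = [9, 1, 2, 4, 7, 5, 6, 0, 8, 3]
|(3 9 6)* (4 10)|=6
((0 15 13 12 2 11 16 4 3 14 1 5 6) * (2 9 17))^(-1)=(0 6 5 1 14 3 4 16 11 2 17 9 12 13 15)=[6, 14, 17, 4, 16, 1, 5, 7, 8, 12, 10, 2, 13, 15, 3, 0, 11, 9]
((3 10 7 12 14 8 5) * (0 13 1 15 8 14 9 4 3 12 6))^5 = [5, 9, 2, 13, 0, 10, 8, 15, 3, 6, 1, 11, 7, 12, 14, 4] = (0 5 10 1 9 6 8 3 13 12 7 15 4)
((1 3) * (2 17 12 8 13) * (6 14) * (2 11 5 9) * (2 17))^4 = (5 8 9 13 17 11 12) = [0, 1, 2, 3, 4, 8, 6, 7, 9, 13, 10, 12, 5, 17, 14, 15, 16, 11]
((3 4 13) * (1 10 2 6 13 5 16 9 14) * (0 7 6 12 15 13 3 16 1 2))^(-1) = [10, 5, 14, 6, 3, 4, 7, 0, 8, 16, 1, 11, 2, 15, 9, 12, 13] = (0 10 1 5 4 3 6 7)(2 14 9 16 13 15 12)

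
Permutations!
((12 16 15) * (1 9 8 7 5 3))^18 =[0, 1, 2, 3, 4, 5, 6, 7, 8, 9, 10, 11, 12, 13, 14, 15, 16] =(16)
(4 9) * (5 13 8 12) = (4 9)(5 13 8 12) = [0, 1, 2, 3, 9, 13, 6, 7, 12, 4, 10, 11, 5, 8]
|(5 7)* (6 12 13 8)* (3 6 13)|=|(3 6 12)(5 7)(8 13)|=6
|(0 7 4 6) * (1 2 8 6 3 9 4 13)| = |(0 7 13 1 2 8 6)(3 9 4)| = 21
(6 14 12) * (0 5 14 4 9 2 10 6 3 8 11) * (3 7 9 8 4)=(0 5 14 12 7 9 2 10 6 3 4 8 11)=[5, 1, 10, 4, 8, 14, 3, 9, 11, 2, 6, 0, 7, 13, 12]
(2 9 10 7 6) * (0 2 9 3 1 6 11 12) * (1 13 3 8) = (0 2 8 1 6 9 10 7 11 12)(3 13) = [2, 6, 8, 13, 4, 5, 9, 11, 1, 10, 7, 12, 0, 3]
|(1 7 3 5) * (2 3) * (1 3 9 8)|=|(1 7 2 9 8)(3 5)|=10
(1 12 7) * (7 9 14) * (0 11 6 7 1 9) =(0 11 6 7 9 14 1 12) =[11, 12, 2, 3, 4, 5, 7, 9, 8, 14, 10, 6, 0, 13, 1]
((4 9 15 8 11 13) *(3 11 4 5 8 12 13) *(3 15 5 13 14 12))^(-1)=[0, 1, 2, 15, 8, 9, 6, 7, 5, 4, 10, 3, 14, 13, 12, 11]=(3 15 11)(4 8 5 9)(12 14)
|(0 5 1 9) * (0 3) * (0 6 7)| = 7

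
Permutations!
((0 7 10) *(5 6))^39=(10)(5 6)=[0, 1, 2, 3, 4, 6, 5, 7, 8, 9, 10]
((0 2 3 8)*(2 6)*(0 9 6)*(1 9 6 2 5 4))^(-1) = [0, 4, 9, 2, 5, 6, 8, 7, 3, 1] = (1 4 5 6 8 3 2 9)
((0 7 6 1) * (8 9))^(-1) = (0 1 6 7)(8 9) = [1, 6, 2, 3, 4, 5, 7, 0, 9, 8]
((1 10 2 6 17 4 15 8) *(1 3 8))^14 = (17) = [0, 1, 2, 3, 4, 5, 6, 7, 8, 9, 10, 11, 12, 13, 14, 15, 16, 17]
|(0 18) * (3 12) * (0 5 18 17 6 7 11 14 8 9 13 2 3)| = 12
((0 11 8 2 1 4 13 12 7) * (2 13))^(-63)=(0 13)(7 8)(11 12)=[13, 1, 2, 3, 4, 5, 6, 8, 7, 9, 10, 12, 11, 0]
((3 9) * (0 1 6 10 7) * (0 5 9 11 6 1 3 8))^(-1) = (0 8 9 5 7 10 6 11 3) = [8, 1, 2, 0, 4, 7, 11, 10, 9, 5, 6, 3]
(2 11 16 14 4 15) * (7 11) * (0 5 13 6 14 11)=(0 5 13 6 14 4 15 2 7)(11 16)=[5, 1, 7, 3, 15, 13, 14, 0, 8, 9, 10, 16, 12, 6, 4, 2, 11]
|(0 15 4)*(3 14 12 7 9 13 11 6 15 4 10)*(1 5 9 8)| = 26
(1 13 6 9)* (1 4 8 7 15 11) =(1 13 6 9 4 8 7 15 11) =[0, 13, 2, 3, 8, 5, 9, 15, 7, 4, 10, 1, 12, 6, 14, 11]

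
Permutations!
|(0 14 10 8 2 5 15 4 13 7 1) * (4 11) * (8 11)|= 8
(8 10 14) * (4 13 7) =(4 13 7)(8 10 14) =[0, 1, 2, 3, 13, 5, 6, 4, 10, 9, 14, 11, 12, 7, 8]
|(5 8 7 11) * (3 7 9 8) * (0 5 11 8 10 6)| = 8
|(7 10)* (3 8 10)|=|(3 8 10 7)|=4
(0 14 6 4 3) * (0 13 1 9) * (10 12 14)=(0 10 12 14 6 4 3 13 1 9)=[10, 9, 2, 13, 3, 5, 4, 7, 8, 0, 12, 11, 14, 1, 6]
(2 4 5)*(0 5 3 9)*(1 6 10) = (0 5 2 4 3 9)(1 6 10) = [5, 6, 4, 9, 3, 2, 10, 7, 8, 0, 1]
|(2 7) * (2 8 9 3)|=|(2 7 8 9 3)|=5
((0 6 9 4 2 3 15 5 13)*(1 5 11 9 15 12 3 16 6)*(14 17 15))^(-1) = (0 13 5 1)(2 4 9 11 15 17 14 6 16)(3 12) = [13, 0, 4, 12, 9, 1, 16, 7, 8, 11, 10, 15, 3, 5, 6, 17, 2, 14]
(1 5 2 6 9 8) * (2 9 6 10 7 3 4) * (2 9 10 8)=[0, 5, 8, 4, 9, 10, 6, 3, 1, 2, 7]=(1 5 10 7 3 4 9 2 8)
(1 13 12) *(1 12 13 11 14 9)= (1 11 14 9)= [0, 11, 2, 3, 4, 5, 6, 7, 8, 1, 10, 14, 12, 13, 9]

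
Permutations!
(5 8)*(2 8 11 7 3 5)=(2 8)(3 5 11 7)=[0, 1, 8, 5, 4, 11, 6, 3, 2, 9, 10, 7]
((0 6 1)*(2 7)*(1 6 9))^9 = (9)(2 7) = [0, 1, 7, 3, 4, 5, 6, 2, 8, 9]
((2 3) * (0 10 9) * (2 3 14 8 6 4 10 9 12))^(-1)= (0 9)(2 12 10 4 6 8 14)= [9, 1, 12, 3, 6, 5, 8, 7, 14, 0, 4, 11, 10, 13, 2]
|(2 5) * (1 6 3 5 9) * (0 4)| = |(0 4)(1 6 3 5 2 9)| = 6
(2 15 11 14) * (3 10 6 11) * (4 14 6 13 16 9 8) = (2 15 3 10 13 16 9 8 4 14)(6 11) = [0, 1, 15, 10, 14, 5, 11, 7, 4, 8, 13, 6, 12, 16, 2, 3, 9]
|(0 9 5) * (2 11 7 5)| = |(0 9 2 11 7 5)| = 6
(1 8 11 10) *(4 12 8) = (1 4 12 8 11 10) = [0, 4, 2, 3, 12, 5, 6, 7, 11, 9, 1, 10, 8]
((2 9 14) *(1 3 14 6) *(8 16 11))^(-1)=(1 6 9 2 14 3)(8 11 16)=[0, 6, 14, 1, 4, 5, 9, 7, 11, 2, 10, 16, 12, 13, 3, 15, 8]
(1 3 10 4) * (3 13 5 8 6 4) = (1 13 5 8 6 4)(3 10) = [0, 13, 2, 10, 1, 8, 4, 7, 6, 9, 3, 11, 12, 5]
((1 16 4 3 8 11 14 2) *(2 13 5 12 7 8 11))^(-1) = (1 2 8 7 12 5 13 14 11 3 4 16) = [0, 2, 8, 4, 16, 13, 6, 12, 7, 9, 10, 3, 5, 14, 11, 15, 1]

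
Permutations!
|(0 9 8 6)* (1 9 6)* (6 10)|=|(0 10 6)(1 9 8)|=3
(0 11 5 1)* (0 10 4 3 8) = (0 11 5 1 10 4 3 8) = [11, 10, 2, 8, 3, 1, 6, 7, 0, 9, 4, 5]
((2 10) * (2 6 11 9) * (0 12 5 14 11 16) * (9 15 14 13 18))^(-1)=[16, 1, 9, 3, 4, 12, 10, 7, 8, 18, 2, 14, 0, 5, 15, 11, 6, 17, 13]=(0 16 6 10 2 9 18 13 5 12)(11 14 15)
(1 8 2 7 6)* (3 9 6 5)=[0, 8, 7, 9, 4, 3, 1, 5, 2, 6]=(1 8 2 7 5 3 9 6)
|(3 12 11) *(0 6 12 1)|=|(0 6 12 11 3 1)|=6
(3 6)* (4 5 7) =(3 6)(4 5 7) =[0, 1, 2, 6, 5, 7, 3, 4]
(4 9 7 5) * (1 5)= (1 5 4 9 7)= [0, 5, 2, 3, 9, 4, 6, 1, 8, 7]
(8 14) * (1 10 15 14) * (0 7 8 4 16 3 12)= (0 7 8 1 10 15 14 4 16 3 12)= [7, 10, 2, 12, 16, 5, 6, 8, 1, 9, 15, 11, 0, 13, 4, 14, 3]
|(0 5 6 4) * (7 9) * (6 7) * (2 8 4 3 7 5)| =4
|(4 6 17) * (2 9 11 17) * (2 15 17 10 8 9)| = 4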